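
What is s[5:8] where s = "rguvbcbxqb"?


Input string: 'rguvbcbxqb'
Operation: slice [5:8]
Extract characters: s[5]='c', s[6]='b', s[7]='x'
Result: cbx


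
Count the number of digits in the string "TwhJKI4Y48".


Input string: 'TwhJKI4Y48'
Operation: count digit characters (0-9)
Scan: 'T', 'w', 'h', 'J', 'K', 'I', '4'(digit), 'Y', '4'(digit), '8'(digit)
Digits found: 3
Result: 3


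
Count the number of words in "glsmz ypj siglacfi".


Input string: 'glsmz ypj siglacfi'
Operation: split by spaces
Words found: 'glsmz', 'ypj', 'siglacfi'
Word count: 3


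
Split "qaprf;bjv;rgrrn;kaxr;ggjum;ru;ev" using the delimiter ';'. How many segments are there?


Input string: 'qaprf;bjv;rgrrn;kaxr;ggjum;ru;ev'
Delimiter: ';'
Split result: 'qaprf', 'bjv', 'rgrrn', 'kaxr', 'ggjum', 'ru', 'ev'
Number of parts: 7


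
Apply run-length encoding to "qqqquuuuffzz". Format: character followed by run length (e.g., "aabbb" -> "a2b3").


Input: 'qqqquuuuffzz'
Operation: identify consecutive runs
Runs: 'qqqq' -> q4, 'uuuu' -> u4, 'ff' -> f2, 'zz' -> z2
Encoded: q4u4f2z2


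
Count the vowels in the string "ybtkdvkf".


Input string: 'ybtkdvkf'
Operation: count vowels (a, e, i, o, u)
Scan: s[0]='y', s[1]='b', s[2]='t', s[3]='k', s[4]='d', s[5]='v', s[6]='k', s[7]='f'
Vowels found: 0
Result: 0


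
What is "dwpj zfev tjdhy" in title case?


Input string: 'dwpj zfev tjdhy'
Operation: capitalize first letter of each word
Word transformations: 'dwpj'->'Dwpj', 'zfev'->'Zfev', 'tjdhy'->'Tjdhy'
Result: Dwpj Zfev Tjdhy


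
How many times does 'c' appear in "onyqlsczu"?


Input string: 'onyqlsczu'
Target character: 'c'
Scan each position: s[6]='c'
Matches found at indices: 6
Total: 1


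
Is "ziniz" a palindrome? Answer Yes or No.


Input string: 'ziniz'
Reversed: 'ziniz'
Compare pairs: s[0]='z' vs s[4]='z' (match), s[1]='i' vs s[3]='i' (match)
Palindrome: Yes


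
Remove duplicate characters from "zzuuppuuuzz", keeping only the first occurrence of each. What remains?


Input: 'zzuuppuuuzz'
Operation: keep first occurrence of each character
Scan: s[0]='z' new -> keep; s[1]='z' seen -> skip; s[2]='u' new -> keep; s[3]='u' seen -> skip; s[4]='p' new -> keep; s[5]='p' seen -> skip; s[6]='u' seen -> skip; s[7]='u' seen -> skip; s[8]='u' seen -> skip; s[9]='z' seen -> skip; s[10]='z' seen -> skip
Result: zup


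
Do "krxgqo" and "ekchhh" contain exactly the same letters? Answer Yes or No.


String 1: 'krxgqo' -> sorted: 'gkoqrx'
String 2: 'ekchhh' -> sorted: 'cehhhk'
Compare sorted forms: 'gkoqrx' != 'cehhhk'
Anagram: No


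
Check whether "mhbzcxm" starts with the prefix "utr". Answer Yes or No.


Input string: 'mhbzcxm'
Prefix to check: 'utr'
First 3 characters of input: 'mhb'
Match: False
Result: No


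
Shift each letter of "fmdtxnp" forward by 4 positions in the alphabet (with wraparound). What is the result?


Input: 'fmdtxnp', shift = 4
Operation: for each letter, (position + 4) mod 26
Mapping: 'f'(5+4=9)->'j', 'm'(12+4=16)->'q', 'd'(3+4=7)->'h', 't'(19+4=23)->'x', 'x'(23+4=27, 27 mod 26=1)->'b', 'n'(13+4=17)->'r', 'p'(15+4=19)->'t'
Result: jqhxbrt


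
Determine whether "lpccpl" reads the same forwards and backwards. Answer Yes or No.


Input string: 'lpccpl'
Reversed: 'lpccpl'
Compare pairs: s[0]='l' vs s[5]='l' (match), s[1]='p' vs s[4]='p' (match), s[2]='c' vs s[3]='c' (match)
Palindrome: Yes


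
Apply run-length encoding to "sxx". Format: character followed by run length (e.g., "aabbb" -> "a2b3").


Input: 'sxx'
Operation: identify consecutive runs
Runs: 's' -> s1, 'xx' -> x2
Encoded: s1x2


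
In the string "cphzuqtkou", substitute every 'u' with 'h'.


Input string: 'cphzuqtkou'
Operation: replace 'u' with 'h'
Positions of 'u': 4, 9
After replacement: cphzhqtkoh


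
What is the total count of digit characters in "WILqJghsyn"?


Input string: 'WILqJghsyn'
Operation: count digit characters (0-9)
Scan: 'W', 'I', 'L', 'q', 'J', 'g', 'h', 's', 'y', 'n'
Digits found: 0
Result: 0


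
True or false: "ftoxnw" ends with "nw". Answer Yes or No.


Input string: 'ftoxnw'
Suffix to check: 'nw'
Last 2 characters of input: 'nw'
Match: True
Result: Yes


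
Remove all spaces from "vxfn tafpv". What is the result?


Input string: 'vxfn tafpv'
Operation: remove all spaces
Words: 'vxfn', 'tafpv'
Join without spaces: vxfntafpv


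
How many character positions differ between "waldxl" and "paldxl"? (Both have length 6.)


String 1: 'waldxl'
String 2: 'paldxl'
Compare each position: pos 0: 'w'!='p', pos 1: 'a'=='a', pos 2: 'l'=='l', pos 3: 'd'=='d', pos 4: 'x'=='x', pos 5: 'l'=='l'
Differing positions: 1
Hamming distance: 1


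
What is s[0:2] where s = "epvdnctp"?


Input string: 'epvdnctp'
Operation: slice [0:2]
Extract characters: s[0]='e', s[1]='p'
Result: ep


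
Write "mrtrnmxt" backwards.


Input string: 'mrtrnmxt'
Operation: reverse character order
Original order: 'm' -> 'r' -> 't' -> 'r' -> 'n' -> 'm' -> 'x' -> 't'
Reversed order: 't' -> 'x' -> 'm' -> 'n' -> 'r' -> 't' -> 'r' -> 'm'
Result: txmnrtrm


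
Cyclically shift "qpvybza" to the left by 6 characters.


Input: 'qpvybza', shift = 6
Operation: split at index 6 and swap parts
Front part s[0:6] = 'qpvybz'
Back part s[6:] = 'a'
Rotated = back + front = 'a' + 'qpvybz'
Result: aqpvybz


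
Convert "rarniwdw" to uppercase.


Input string: 'rarniwdw'
Operation: convert each letter to uppercase
Mapping: 'r'->'R', 'a'->'A', 'r'->'R', 'n'->'N', 'i'->'I', 'w'->'W', 'd'->'D', 'w'->'W'
Result: RARNIWDW


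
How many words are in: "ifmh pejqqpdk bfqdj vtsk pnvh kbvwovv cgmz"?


Input string: 'ifmh pejqqpdk bfqdj vtsk pnvh kbvwovv cgmz'
Operation: split by spaces
Words found: 'ifmh', 'pejqqpdk', 'bfqdj', 'vtsk', 'pnvh', 'kbvwovv', 'cgmz'
Word count: 7


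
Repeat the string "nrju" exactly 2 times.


Input string: 'nrju'
Operation: repeat 2 times
Concatenation: 'nrju' + 'nrju'
Result: nrjunrju


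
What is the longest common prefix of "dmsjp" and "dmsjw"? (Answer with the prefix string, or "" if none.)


String 1: 'dmsjp'
String 2: 'dmsjw'
Compare position by position:
pos 0: 'd' vs 'd' match
pos 1: 'm' vs 'm' match
pos 2: 's' vs 's' match
pos 3: 'j' vs 'j' match
pos 4: 'p' vs 'w' differ -> stop
Longest common prefix: "dmsj" (length 4)


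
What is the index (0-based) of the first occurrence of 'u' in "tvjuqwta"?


Input string: 'tvjuqwta'
Target: 'u'
Scanning left to right: s[0]='t', s[1]='v', s[2]='j', s[3]='u'
First match at index: 3


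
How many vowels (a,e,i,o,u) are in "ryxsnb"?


Input string: 'ryxsnb'
Operation: count vowels (a, e, i, o, u)
Scan: s[0]='r', s[1]='y', s[2]='x', s[3]='s', s[4]='n', s[5]='b'
Vowels found: 0
Result: 0


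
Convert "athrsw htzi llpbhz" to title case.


Input string: 'athrsw htzi llpbhz'
Operation: capitalize first letter of each word
Word transformations: 'athrsw'->'Athrsw', 'htzi'->'Htzi', 'llpbhz'->'Llpbhz'
Result: Athrsw Htzi Llpbhz


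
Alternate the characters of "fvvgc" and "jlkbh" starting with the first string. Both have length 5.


String 1: 'fvvgc'
String 2: 'jlkbh'
Operation: alternate characters
Pairs: 'f'+'j', 'v'+'l', 'v'+'k', 'g'+'b', 'c'+'h'
Result: fjvlvkgbch


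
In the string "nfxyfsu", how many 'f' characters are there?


Input string: 'nfxyfsu'
Target character: 'f'
Scan each position: s[1]='f', s[4]='f'
Matches found at indices: 1, 4
Total: 2


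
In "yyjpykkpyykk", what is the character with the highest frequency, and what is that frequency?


Input: 'yyjpykkpyykk'
Operation: tally each character
Counts: 'j':1, 'k':4, 'p':2, 'y':5
Maximum: 'y' appears 5 times


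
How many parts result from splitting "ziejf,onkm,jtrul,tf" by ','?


Input string: 'ziejf,onkm,jtrul,tf'
Delimiter: ','
Split result: 'ziejf', 'onkm', 'jtrul', 'tf'
Number of parts: 4


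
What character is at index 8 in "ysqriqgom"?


Input string: 'ysqriqgom'
Operation: get character at index 8
Index mapping: s[0]='y', s[1]='s', s[2]='q', s[3]='r', s[4]='i', s[5]='q', s[6]='g', s[7]='o', s[8]='m'
Result: 'm'


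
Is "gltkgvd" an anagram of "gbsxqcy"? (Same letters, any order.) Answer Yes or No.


String 1: 'gbsxqcy' -> sorted: 'bcgqsxy'
String 2: 'gltkgvd' -> sorted: 'dggkltv'
Compare sorted forms: 'bcgqsxy' != 'dggkltv'
Anagram: No


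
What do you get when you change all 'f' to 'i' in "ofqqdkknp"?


Input string: 'ofqqdkknp'
Operation: replace 'f' with 'i'
Positions of 'f': 1
After replacement: oiqqdkknp


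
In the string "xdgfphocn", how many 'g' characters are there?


Input string: 'xdgfphocn'
Target character: 'g'
Scan each position: s[2]='g'
Matches found at indices: 2
Total: 1


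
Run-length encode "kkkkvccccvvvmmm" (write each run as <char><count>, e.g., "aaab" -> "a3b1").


Input: 'kkkkvccccvvvmmm'
Operation: identify consecutive runs
Runs: 'kkkk' -> k4, 'v' -> v1, 'cccc' -> c4, 'vvv' -> v3, 'mmm' -> m3
Encoded: k4v1c4v3m3


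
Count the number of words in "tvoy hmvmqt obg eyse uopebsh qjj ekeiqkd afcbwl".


Input string: 'tvoy hmvmqt obg eyse uopebsh qjj ekeiqkd afcbwl'
Operation: split by spaces
Words found: 'tvoy', 'hmvmqt', 'obg', 'eyse', 'uopebsh', 'qjj', 'ekeiqkd', 'afcbwl'
Word count: 8


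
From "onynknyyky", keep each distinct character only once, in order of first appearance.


Input: 'onynknyyky'
Operation: keep first occurrence of each character
Scan: s[0]='o' new -> keep; s[1]='n' new -> keep; s[2]='y' new -> keep; s[3]='n' seen -> skip; s[4]='k' new -> keep; s[5]='n' seen -> skip; s[6]='y' seen -> skip; s[7]='y' seen -> skip; s[8]='k' seen -> skip; s[9]='y' seen -> skip
Result: onyk


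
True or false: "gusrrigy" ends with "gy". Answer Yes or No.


Input string: 'gusrrigy'
Suffix to check: 'gy'
Last 2 characters of input: 'gy'
Match: True
Result: Yes


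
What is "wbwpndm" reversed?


Input string: 'wbwpndm'
Operation: reverse character order
Original order: 'w' -> 'b' -> 'w' -> 'p' -> 'n' -> 'd' -> 'm'
Reversed order: 'm' -> 'd' -> 'n' -> 'p' -> 'w' -> 'b' -> 'w'
Result: mdnpwbw


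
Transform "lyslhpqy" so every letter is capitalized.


Input string: 'lyslhpqy'
Operation: convert each letter to uppercase
Mapping: 'l'->'L', 'y'->'Y', 's'->'S', 'l'->'L', 'h'->'H', 'p'->'P', 'q'->'Q', 'y'->'Y'
Result: LYSLHPQY


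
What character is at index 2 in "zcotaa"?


Input string: 'zcotaa'
Operation: get character at index 2
Index mapping: s[0]='z', s[1]='c', s[2]='o'
Result: 'o'


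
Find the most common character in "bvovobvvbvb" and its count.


Input: 'bvovobvvbvb'
Operation: tally each character
Counts: 'b':4, 'o':2, 'v':5
Maximum: 'v' appears 5 times


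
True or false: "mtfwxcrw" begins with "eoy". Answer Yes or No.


Input string: 'mtfwxcrw'
Prefix to check: 'eoy'
First 3 characters of input: 'mtf'
Match: False
Result: No


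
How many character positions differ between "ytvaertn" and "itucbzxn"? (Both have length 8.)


String 1: 'ytvaertn'
String 2: 'itucbzxn'
Compare each position: pos 0: 'y'!='i', pos 1: 't'=='t', pos 2: 'v'!='u', pos 3: 'a'!='c', pos 4: 'e'!='b', pos 5: 'r'!='z', pos 6: 't'!='x', pos 7: 'n'=='n'
Differing positions: 6
Hamming distance: 6


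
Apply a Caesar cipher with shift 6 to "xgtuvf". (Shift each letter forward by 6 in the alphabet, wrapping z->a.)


Input: 'xgtuvf', shift = 6
Operation: for each letter, (position + 6) mod 26
Mapping: 'x'(23+6=29, 29 mod 26=3)->'d', 'g'(6+6=12)->'m', 't'(19+6=25)->'z', 'u'(20+6=26, 26 mod 26=0)->'a', 'v'(21+6=27, 27 mod 26=1)->'b', 'f'(5+6=11)->'l'
Result: dmzabl


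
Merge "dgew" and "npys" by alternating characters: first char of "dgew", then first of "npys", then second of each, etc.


String 1: 'dgew'
String 2: 'npys'
Operation: alternate characters
Pairs: 'd'+'n', 'g'+'p', 'e'+'y', 'w'+'s'
Result: dngpeyws


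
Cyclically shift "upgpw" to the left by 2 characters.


Input: 'upgpw', shift = 2
Operation: split at index 2 and swap parts
Front part s[0:2] = 'up'
Back part s[2:] = 'gpw'
Rotated = back + front = 'gpw' + 'up'
Result: gpwup


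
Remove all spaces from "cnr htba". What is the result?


Input string: 'cnr htba'
Operation: remove all spaces
Words: 'cnr', 'htba'
Join without spaces: cnrhtba


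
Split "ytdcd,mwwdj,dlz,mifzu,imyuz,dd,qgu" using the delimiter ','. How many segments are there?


Input string: 'ytdcd,mwwdj,dlz,mifzu,imyuz,dd,qgu'
Delimiter: ','
Split result: 'ytdcd', 'mwwdj', 'dlz', 'mifzu', 'imyuz', 'dd', 'qgu'
Number of parts: 7


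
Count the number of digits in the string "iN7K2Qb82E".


Input string: 'iN7K2Qb82E'
Operation: count digit characters (0-9)
Scan: 'i', 'N', '7'(digit), 'K', '2'(digit), 'Q', 'b', '8'(digit), '2'(digit), 'E'
Digits found: 4
Result: 4


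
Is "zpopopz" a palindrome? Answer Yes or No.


Input string: 'zpopopz'
Reversed: 'zpopopz'
Compare pairs: s[0]='z' vs s[6]='z' (match), s[1]='p' vs s[5]='p' (match), s[2]='o' vs s[4]='o' (match)
Palindrome: Yes


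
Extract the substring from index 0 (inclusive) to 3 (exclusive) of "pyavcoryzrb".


Input string: 'pyavcoryzrb'
Operation: slice [0:3]
Extract characters: s[0]='p', s[1]='y', s[2]='a'
Result: pya


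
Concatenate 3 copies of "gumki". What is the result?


Input string: 'gumki'
Operation: repeat 3 times
Concatenation: 'gumki' + 'gumki' + 'gumki'
Result: gumkigumkigumki


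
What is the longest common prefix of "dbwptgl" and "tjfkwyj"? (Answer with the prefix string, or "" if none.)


String 1: 'dbwptgl'
String 2: 'tjfkwyj'
Compare position by position:
pos 0: 'd' vs 't' differ -> stop
Longest common prefix: "" (length 0)


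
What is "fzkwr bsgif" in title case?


Input string: 'fzkwr bsgif'
Operation: capitalize first letter of each word
Word transformations: 'fzkwr'->'Fzkwr', 'bsgif'->'Bsgif'
Result: Fzkwr Bsgif


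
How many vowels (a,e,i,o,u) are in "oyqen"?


Input string: 'oyqen'
Operation: count vowels (a, e, i, o, u)
Scan: s[0]='o' (vowel), s[1]='y', s[2]='q', s[3]='e' (vowel), s[4]='n'
Vowels found: 2
Result: 2


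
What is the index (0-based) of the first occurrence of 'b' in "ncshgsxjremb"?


Input string: 'ncshgsxjremb'
Target: 'b'
Scanning left to right: s[0]='n', s[1]='c', s[2]='s', s[3]='h', s[4]='g', s[5]='s', s[6]='x', s[7]='j', s[8]='r', s[9]='e', s[10]='m', s[11]='b'
First match at index: 11


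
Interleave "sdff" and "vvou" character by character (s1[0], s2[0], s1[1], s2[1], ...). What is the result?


String 1: 'sdff'
String 2: 'vvou'
Operation: alternate characters
Pairs: 's'+'v', 'd'+'v', 'f'+'o', 'f'+'u'
Result: svdvfofu


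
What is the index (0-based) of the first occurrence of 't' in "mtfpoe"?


Input string: 'mtfpoe'
Target: 't'
Scanning left to right: s[0]='m', s[1]='t'
First match at index: 1


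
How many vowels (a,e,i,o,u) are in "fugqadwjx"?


Input string: 'fugqadwjx'
Operation: count vowels (a, e, i, o, u)
Scan: s[0]='f', s[1]='u' (vowel), s[2]='g', s[3]='q', s[4]='a' (vowel), s[5]='d', s[6]='w', s[7]='j', s[8]='x'
Vowels found: 2
Result: 2


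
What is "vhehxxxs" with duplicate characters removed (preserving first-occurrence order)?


Input: 'vhehxxxs'
Operation: keep first occurrence of each character
Scan: s[0]='v' new -> keep; s[1]='h' new -> keep; s[2]='e' new -> keep; s[3]='h' seen -> skip; s[4]='x' new -> keep; s[5]='x' seen -> skip; s[6]='x' seen -> skip; s[7]='s' new -> keep
Result: vhexs


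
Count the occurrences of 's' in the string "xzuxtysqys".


Input string: 'xzuxtysqys'
Target character: 's'
Scan each position: s[6]='s', s[9]='s'
Matches found at indices: 6, 9
Total: 2


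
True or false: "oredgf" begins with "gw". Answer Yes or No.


Input string: 'oredgf'
Prefix to check: 'gw'
First 2 characters of input: 'or'
Match: False
Result: No


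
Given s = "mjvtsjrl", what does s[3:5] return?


Input string: 'mjvtsjrl'
Operation: slice [3:5]
Extract characters: s[3]='t', s[4]='s'
Result: ts


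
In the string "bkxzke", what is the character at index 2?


Input string: 'bkxzke'
Operation: get character at index 2
Index mapping: s[0]='b', s[1]='k', s[2]='x'
Result: 'x'


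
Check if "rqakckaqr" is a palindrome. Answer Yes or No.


Input string: 'rqakckaqr'
Reversed: 'rqakckaqr'
Compare pairs: s[0]='r' vs s[8]='r' (match), s[1]='q' vs s[7]='q' (match), s[2]='a' vs s[6]='a' (match), s[3]='k' vs s[5]='k' (match)
Palindrome: Yes


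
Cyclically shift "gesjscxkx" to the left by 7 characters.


Input: 'gesjscxkx', shift = 7
Operation: split at index 7 and swap parts
Front part s[0:7] = 'gesjscx'
Back part s[7:] = 'kx'
Rotated = back + front = 'kx' + 'gesjscx'
Result: kxgesjscx


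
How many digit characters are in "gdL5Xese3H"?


Input string: 'gdL5Xese3H'
Operation: count digit characters (0-9)
Scan: 'g', 'd', 'L', '5'(digit), 'X', 'e', 's', 'e', '3'(digit), 'H'
Digits found: 2
Result: 2


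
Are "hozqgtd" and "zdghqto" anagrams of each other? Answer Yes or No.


String 1: 'hozqgtd' -> sorted: 'dghoqtz'
String 2: 'zdghqto' -> sorted: 'dghoqtz'
Compare sorted forms: 'dghoqtz' == 'dghoqtz'
Anagram: Yes


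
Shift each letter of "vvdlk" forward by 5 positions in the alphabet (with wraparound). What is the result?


Input: 'vvdlk', shift = 5
Operation: for each letter, (position + 5) mod 26
Mapping: 'v'(21+5=26, 26 mod 26=0)->'a', 'v'(21+5=26, 26 mod 26=0)->'a', 'd'(3+5=8)->'i', 'l'(11+5=16)->'q', 'k'(10+5=15)->'p'
Result: aaiqp


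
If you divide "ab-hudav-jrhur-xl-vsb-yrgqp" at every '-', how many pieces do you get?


Input string: 'ab-hudav-jrhur-xl-vsb-yrgqp'
Delimiter: '-'
Split result: 'ab', 'hudav', 'jrhur', 'xl', 'vsb', 'yrgqp'
Number of parts: 6


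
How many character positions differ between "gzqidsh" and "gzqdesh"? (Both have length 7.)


String 1: 'gzqidsh'
String 2: 'gzqdesh'
Compare each position: pos 0: 'g'=='g', pos 1: 'z'=='z', pos 2: 'q'=='q', pos 3: 'i'!='d', pos 4: 'd'!='e', pos 5: 's'=='s', pos 6: 'h'=='h'
Differing positions: 2
Hamming distance: 2


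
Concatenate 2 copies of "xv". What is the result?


Input string: 'xv'
Operation: repeat 2 times
Concatenation: 'xv' + 'xv'
Result: xvxv


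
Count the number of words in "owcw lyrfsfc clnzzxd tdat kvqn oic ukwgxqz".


Input string: 'owcw lyrfsfc clnzzxd tdat kvqn oic ukwgxqz'
Operation: split by spaces
Words found: 'owcw', 'lyrfsfc', 'clnzzxd', 'tdat', 'kvqn', 'oic', 'ukwgxqz'
Word count: 7


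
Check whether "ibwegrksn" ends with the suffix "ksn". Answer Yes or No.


Input string: 'ibwegrksn'
Suffix to check: 'ksn'
Last 3 characters of input: 'ksn'
Match: True
Result: Yes


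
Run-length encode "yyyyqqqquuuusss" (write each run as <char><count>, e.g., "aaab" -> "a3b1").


Input: 'yyyyqqqquuuusss'
Operation: identify consecutive runs
Runs: 'yyyy' -> y4, 'qqqq' -> q4, 'uuuu' -> u4, 'sss' -> s3
Encoded: y4q4u4s3


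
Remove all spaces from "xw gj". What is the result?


Input string: 'xw gj'
Operation: remove all spaces
Words: 'xw', 'gj'
Join without spaces: xwgj


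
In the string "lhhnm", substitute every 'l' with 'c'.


Input string: 'lhhnm'
Operation: replace 'l' with 'c'
Positions of 'l': 0
After replacement: chhnm


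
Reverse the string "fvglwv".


Input string: 'fvglwv'
Operation: reverse character order
Original order: 'f' -> 'v' -> 'g' -> 'l' -> 'w' -> 'v'
Reversed order: 'v' -> 'w' -> 'l' -> 'g' -> 'v' -> 'f'
Result: vwlgvf


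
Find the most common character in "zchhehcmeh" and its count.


Input: 'zchhehcmeh'
Operation: tally each character
Counts: 'c':2, 'e':2, 'h':4, 'm':1, 'z':1
Maximum: 'h' appears 4 times


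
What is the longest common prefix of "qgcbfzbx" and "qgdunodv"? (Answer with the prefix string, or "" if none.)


String 1: 'qgcbfzbx'
String 2: 'qgdunodv'
Compare position by position:
pos 0: 'q' vs 'q' match
pos 1: 'g' vs 'g' match
pos 2: 'c' vs 'd' differ -> stop
Longest common prefix: "qg" (length 2)


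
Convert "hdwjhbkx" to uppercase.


Input string: 'hdwjhbkx'
Operation: convert each letter to uppercase
Mapping: 'h'->'H', 'd'->'D', 'w'->'W', 'j'->'J', 'h'->'H', 'b'->'B', 'k'->'K', 'x'->'X'
Result: HDWJHBKX


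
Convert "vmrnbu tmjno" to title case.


Input string: 'vmrnbu tmjno'
Operation: capitalize first letter of each word
Word transformations: 'vmrnbu'->'Vmrnbu', 'tmjno'->'Tmjno'
Result: Vmrnbu Tmjno


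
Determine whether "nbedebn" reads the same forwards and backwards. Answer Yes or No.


Input string: 'nbedebn'
Reversed: 'nbedebn'
Compare pairs: s[0]='n' vs s[6]='n' (match), s[1]='b' vs s[5]='b' (match), s[2]='e' vs s[4]='e' (match)
Palindrome: Yes


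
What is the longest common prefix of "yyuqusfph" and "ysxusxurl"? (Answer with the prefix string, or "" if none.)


String 1: 'yyuqusfph'
String 2: 'ysxusxurl'
Compare position by position:
pos 0: 'y' vs 'y' match
pos 1: 'y' vs 's' differ -> stop
Longest common prefix: "y" (length 1)


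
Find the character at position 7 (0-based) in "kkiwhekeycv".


Input string: 'kkiwhekeycv'
Operation: get character at index 7
Index mapping: s[0]='k', s[1]='k', s[2]='i', s[3]='w', s[4]='h', s[5]='e', s[6]='k', s[7]='e'
Result: 'e'


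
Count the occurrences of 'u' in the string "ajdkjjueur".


Input string: 'ajdkjjueur'
Target character: 'u'
Scan each position: s[6]='u', s[8]='u'
Matches found at indices: 6, 8
Total: 2


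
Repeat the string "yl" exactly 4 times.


Input string: 'yl'
Operation: repeat 4 times
Concatenation: 'yl' + 'yl' + 'yl' + 'yl'
Result: ylylylyl


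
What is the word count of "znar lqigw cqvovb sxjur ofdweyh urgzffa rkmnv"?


Input string: 'znar lqigw cqvovb sxjur ofdweyh urgzffa rkmnv'
Operation: split by spaces
Words found: 'znar', 'lqigw', 'cqvovb', 'sxjur', 'ofdweyh', 'urgzffa', 'rkmnv'
Word count: 7


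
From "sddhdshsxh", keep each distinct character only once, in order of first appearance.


Input: 'sddhdshsxh'
Operation: keep first occurrence of each character
Scan: s[0]='s' new -> keep; s[1]='d' new -> keep; s[2]='d' seen -> skip; s[3]='h' new -> keep; s[4]='d' seen -> skip; s[5]='s' seen -> skip; s[6]='h' seen -> skip; s[7]='s' seen -> skip; s[8]='x' new -> keep; s[9]='h' seen -> skip
Result: sdhx


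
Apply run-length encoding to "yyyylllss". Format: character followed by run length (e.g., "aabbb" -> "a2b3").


Input: 'yyyylllss'
Operation: identify consecutive runs
Runs: 'yyyy' -> y4, 'lll' -> l3, 'ss' -> s2
Encoded: y4l3s2


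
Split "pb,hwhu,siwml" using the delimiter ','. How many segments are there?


Input string: 'pb,hwhu,siwml'
Delimiter: ','
Split result: 'pb', 'hwhu', 'siwml'
Number of parts: 3


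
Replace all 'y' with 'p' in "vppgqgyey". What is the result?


Input string: 'vppgqgyey'
Operation: replace 'y' with 'p'
Positions of 'y': 6, 8
After replacement: vppgqgpep


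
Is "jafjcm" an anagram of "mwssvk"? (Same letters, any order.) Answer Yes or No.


String 1: 'mwssvk' -> sorted: 'kmssvw'
String 2: 'jafjcm' -> sorted: 'acfjjm'
Compare sorted forms: 'kmssvw' != 'acfjjm'
Anagram: No


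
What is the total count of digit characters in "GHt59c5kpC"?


Input string: 'GHt59c5kpC'
Operation: count digit characters (0-9)
Scan: 'G', 'H', 't', '5'(digit), '9'(digit), 'c', '5'(digit), 'k', 'p', 'C'
Digits found: 3
Result: 3


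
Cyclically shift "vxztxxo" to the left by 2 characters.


Input: 'vxztxxo', shift = 2
Operation: split at index 2 and swap parts
Front part s[0:2] = 'vx'
Back part s[2:] = 'ztxxo'
Rotated = back + front = 'ztxxo' + 'vx'
Result: ztxxovx


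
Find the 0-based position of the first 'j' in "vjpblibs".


Input string: 'vjpblibs'
Target: 'j'
Scanning left to right: s[0]='v', s[1]='j'
First match at index: 1


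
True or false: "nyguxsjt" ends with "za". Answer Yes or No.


Input string: 'nyguxsjt'
Suffix to check: 'za'
Last 2 characters of input: 'jt'
Match: False
Result: No


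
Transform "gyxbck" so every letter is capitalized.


Input string: 'gyxbck'
Operation: convert each letter to uppercase
Mapping: 'g'->'G', 'y'->'Y', 'x'->'X', 'b'->'B', 'c'->'C', 'k'->'K'
Result: GYXBCK


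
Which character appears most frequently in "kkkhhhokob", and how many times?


Input: 'kkkhhhokob'
Operation: tally each character
Counts: 'b':1, 'h':3, 'k':4, 'o':2
Maximum: 'k' appears 4 times


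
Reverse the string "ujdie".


Input string: 'ujdie'
Operation: reverse character order
Original order: 'u' -> 'j' -> 'd' -> 'i' -> 'e'
Reversed order: 'e' -> 'i' -> 'd' -> 'j' -> 'u'
Result: eidju


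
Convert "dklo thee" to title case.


Input string: 'dklo thee'
Operation: capitalize first letter of each word
Word transformations: 'dklo'->'Dklo', 'thee'->'Thee'
Result: Dklo Thee


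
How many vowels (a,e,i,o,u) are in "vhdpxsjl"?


Input string: 'vhdpxsjl'
Operation: count vowels (a, e, i, o, u)
Scan: s[0]='v', s[1]='h', s[2]='d', s[3]='p', s[4]='x', s[5]='s', s[6]='j', s[7]='l'
Vowels found: 0
Result: 0


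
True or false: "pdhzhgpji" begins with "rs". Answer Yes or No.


Input string: 'pdhzhgpji'
Prefix to check: 'rs'
First 2 characters of input: 'pd'
Match: False
Result: No


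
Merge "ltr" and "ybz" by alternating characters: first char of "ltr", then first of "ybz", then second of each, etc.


String 1: 'ltr'
String 2: 'ybz'
Operation: alternate characters
Pairs: 'l'+'y', 't'+'b', 'r'+'z'
Result: lytbrz


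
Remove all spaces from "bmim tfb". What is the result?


Input string: 'bmim tfb'
Operation: remove all spaces
Words: 'bmim', 'tfb'
Join without spaces: bmimtfb


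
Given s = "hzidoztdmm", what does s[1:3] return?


Input string: 'hzidoztdmm'
Operation: slice [1:3]
Extract characters: s[1]='z', s[2]='i'
Result: zi


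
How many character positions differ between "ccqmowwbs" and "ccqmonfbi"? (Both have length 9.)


String 1: 'ccqmowwbs'
String 2: 'ccqmonfbi'
Compare each position: pos 0: 'c'=='c', pos 1: 'c'=='c', pos 2: 'q'=='q', pos 3: 'm'=='m', pos 4: 'o'=='o', pos 5: 'w'!='n', pos 6: 'w'!='f', pos 7: 'b'=='b', pos 8: 's'!='i'
Differing positions: 3
Hamming distance: 3


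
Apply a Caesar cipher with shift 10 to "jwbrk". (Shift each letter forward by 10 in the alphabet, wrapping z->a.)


Input: 'jwbrk', shift = 10
Operation: for each letter, (position + 10) mod 26
Mapping: 'j'(9+10=19)->'t', 'w'(22+10=32, 32 mod 26=6)->'g', 'b'(1+10=11)->'l', 'r'(17+10=27, 27 mod 26=1)->'b', 'k'(10+10=20)->'u'
Result: tglbu


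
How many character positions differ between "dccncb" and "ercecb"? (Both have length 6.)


String 1: 'dccncb'
String 2: 'ercecb'
Compare each position: pos 0: 'd'!='e', pos 1: 'c'!='r', pos 2: 'c'=='c', pos 3: 'n'!='e', pos 4: 'c'=='c', pos 5: 'b'=='b'
Differing positions: 3
Hamming distance: 3


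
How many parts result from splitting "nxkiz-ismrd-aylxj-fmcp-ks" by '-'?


Input string: 'nxkiz-ismrd-aylxj-fmcp-ks'
Delimiter: '-'
Split result: 'nxkiz', 'ismrd', 'aylxj', 'fmcp', 'ks'
Number of parts: 5


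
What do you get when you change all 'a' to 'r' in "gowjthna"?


Input string: 'gowjthna'
Operation: replace 'a' with 'r'
Positions of 'a': 7
After replacement: gowjthnr


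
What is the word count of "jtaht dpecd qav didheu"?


Input string: 'jtaht dpecd qav didheu'
Operation: split by spaces
Words found: 'jtaht', 'dpecd', 'qav', 'didheu'
Word count: 4


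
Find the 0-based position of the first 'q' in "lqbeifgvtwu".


Input string: 'lqbeifgvtwu'
Target: 'q'
Scanning left to right: s[0]='l', s[1]='q'
First match at index: 1


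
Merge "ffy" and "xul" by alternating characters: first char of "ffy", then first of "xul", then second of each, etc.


String 1: 'ffy'
String 2: 'xul'
Operation: alternate characters
Pairs: 'f'+'x', 'f'+'u', 'y'+'l'
Result: fxfuyl


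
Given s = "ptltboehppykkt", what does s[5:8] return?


Input string: 'ptltboehppykkt'
Operation: slice [5:8]
Extract characters: s[5]='o', s[6]='e', s[7]='h'
Result: oeh


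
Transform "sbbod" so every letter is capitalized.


Input string: 'sbbod'
Operation: convert each letter to uppercase
Mapping: 's'->'S', 'b'->'B', 'b'->'B', 'o'->'O', 'd'->'D'
Result: SBBOD


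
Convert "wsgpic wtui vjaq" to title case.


Input string: 'wsgpic wtui vjaq'
Operation: capitalize first letter of each word
Word transformations: 'wsgpic'->'Wsgpic', 'wtui'->'Wtui', 'vjaq'->'Vjaq'
Result: Wsgpic Wtui Vjaq


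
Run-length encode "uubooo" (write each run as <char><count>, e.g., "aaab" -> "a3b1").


Input: 'uubooo'
Operation: identify consecutive runs
Runs: 'uu' -> u2, 'b' -> b1, 'ooo' -> o3
Encoded: u2b1o3


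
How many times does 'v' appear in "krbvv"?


Input string: 'krbvv'
Target character: 'v'
Scan each position: s[3]='v', s[4]='v'
Matches found at indices: 3, 4
Total: 2


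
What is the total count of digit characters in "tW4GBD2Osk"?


Input string: 'tW4GBD2Osk'
Operation: count digit characters (0-9)
Scan: 't', 'W', '4'(digit), 'G', 'B', 'D', '2'(digit), 'O', 's', 'k'
Digits found: 2
Result: 2


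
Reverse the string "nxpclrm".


Input string: 'nxpclrm'
Operation: reverse character order
Original order: 'n' -> 'x' -> 'p' -> 'c' -> 'l' -> 'r' -> 'm'
Reversed order: 'm' -> 'r' -> 'l' -> 'c' -> 'p' -> 'x' -> 'n'
Result: mrlcpxn


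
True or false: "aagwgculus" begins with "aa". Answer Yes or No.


Input string: 'aagwgculus'
Prefix to check: 'aa'
First 2 characters of input: 'aa'
Match: True
Result: Yes


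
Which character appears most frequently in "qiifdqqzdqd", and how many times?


Input: 'qiifdqqzdqd'
Operation: tally each character
Counts: 'd':3, 'f':1, 'i':2, 'q':4, 'z':1
Maximum: 'q' appears 4 times


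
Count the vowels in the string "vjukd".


Input string: 'vjukd'
Operation: count vowels (a, e, i, o, u)
Scan: s[0]='v', s[1]='j', s[2]='u' (vowel), s[3]='k', s[4]='d'
Vowels found: 1
Result: 1


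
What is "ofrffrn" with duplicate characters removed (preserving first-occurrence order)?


Input: 'ofrffrn'
Operation: keep first occurrence of each character
Scan: s[0]='o' new -> keep; s[1]='f' new -> keep; s[2]='r' new -> keep; s[3]='f' seen -> skip; s[4]='f' seen -> skip; s[5]='r' seen -> skip; s[6]='n' new -> keep
Result: ofrn


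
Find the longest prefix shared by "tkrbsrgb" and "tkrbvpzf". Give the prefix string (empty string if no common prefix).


String 1: 'tkrbsrgb'
String 2: 'tkrbvpzf'
Compare position by position:
pos 0: 't' vs 't' match
pos 1: 'k' vs 'k' match
pos 2: 'r' vs 'r' match
pos 3: 'b' vs 'b' match
pos 4: 's' vs 'v' differ -> stop
Longest common prefix: "tkrb" (length 4)


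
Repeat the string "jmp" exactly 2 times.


Input string: 'jmp'
Operation: repeat 2 times
Concatenation: 'jmp' + 'jmp'
Result: jmpjmp


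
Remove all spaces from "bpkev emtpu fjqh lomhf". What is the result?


Input string: 'bpkev emtpu fjqh lomhf'
Operation: remove all spaces
Words: 'bpkev', 'emtpu', 'fjqh', 'lomhf'
Join without spaces: bpkevemtpufjqhlomhf


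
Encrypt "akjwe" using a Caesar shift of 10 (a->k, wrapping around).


Input: 'akjwe', shift = 10
Operation: for each letter, (position + 10) mod 26
Mapping: 'a'(0+10=10)->'k', 'k'(10+10=20)->'u', 'j'(9+10=19)->'t', 'w'(22+10=32, 32 mod 26=6)->'g', 'e'(4+10=14)->'o'
Result: kutgo


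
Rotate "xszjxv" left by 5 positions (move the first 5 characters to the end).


Input: 'xszjxv', shift = 5
Operation: split at index 5 and swap parts
Front part s[0:5] = 'xszjx'
Back part s[5:] = 'v'
Rotated = back + front = 'v' + 'xszjx'
Result: vxszjx


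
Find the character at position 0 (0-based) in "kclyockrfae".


Input string: 'kclyockrfae'
Operation: get character at index 0
Index mapping: s[0]='k'
Result: 'k'


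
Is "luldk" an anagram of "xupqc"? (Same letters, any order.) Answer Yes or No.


String 1: 'xupqc' -> sorted: 'cpqux'
String 2: 'luldk' -> sorted: 'dkllu'
Compare sorted forms: 'cpqux' != 'dkllu'
Anagram: No


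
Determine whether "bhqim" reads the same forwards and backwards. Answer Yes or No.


Input string: 'bhqim'
Reversed: 'miqhb'
Compare pairs: s[0]='b' vs s[4]='m' (mismatch), s[1]='h' vs s[3]='i' (mismatch)
Palindrome: No


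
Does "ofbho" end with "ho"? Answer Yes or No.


Input string: 'ofbho'
Suffix to check: 'ho'
Last 2 characters of input: 'ho'
Match: True
Result: Yes


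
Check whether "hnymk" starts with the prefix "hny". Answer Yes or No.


Input string: 'hnymk'
Prefix to check: 'hny'
First 3 characters of input: 'hny'
Match: True
Result: Yes


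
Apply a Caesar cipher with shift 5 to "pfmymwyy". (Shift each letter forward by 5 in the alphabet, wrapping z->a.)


Input: 'pfmymwyy', shift = 5
Operation: for each letter, (position + 5) mod 26
Mapping: 'p'(15+5=20)->'u', 'f'(5+5=10)->'k', 'm'(12+5=17)->'r', 'y'(24+5=29, 29 mod 26=3)->'d', 'm'(12+5=17)->'r', 'w'(22+5=27, 27 mod 26=1)->'b', 'y'(24+5=29, 29 mod 26=3)->'d', 'y'(24+5=29, 29 mod 26=3)->'d'
Result: ukrdrbdd


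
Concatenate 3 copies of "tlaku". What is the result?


Input string: 'tlaku'
Operation: repeat 3 times
Concatenation: 'tlaku' + 'tlaku' + 'tlaku'
Result: tlakutlakutlaku


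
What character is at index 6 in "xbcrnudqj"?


Input string: 'xbcrnudqj'
Operation: get character at index 6
Index mapping: s[0]='x', s[1]='b', s[2]='c', s[3]='r', s[4]='n', s[5]='u', s[6]='d'
Result: 'd'


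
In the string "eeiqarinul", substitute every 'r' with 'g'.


Input string: 'eeiqarinul'
Operation: replace 'r' with 'g'
Positions of 'r': 5
After replacement: eeiqaginul


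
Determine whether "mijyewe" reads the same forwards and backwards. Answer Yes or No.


Input string: 'mijyewe'
Reversed: 'eweyjim'
Compare pairs: s[0]='m' vs s[6]='e' (mismatch), s[1]='i' vs s[5]='w' (mismatch), s[2]='j' vs s[4]='e' (mismatch)
Palindrome: No


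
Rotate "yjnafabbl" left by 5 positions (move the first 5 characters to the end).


Input: 'yjnafabbl', shift = 5
Operation: split at index 5 and swap parts
Front part s[0:5] = 'yjnaf'
Back part s[5:] = 'abbl'
Rotated = back + front = 'abbl' + 'yjnaf'
Result: abblyjnaf


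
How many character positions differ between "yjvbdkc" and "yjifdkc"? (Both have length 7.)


String 1: 'yjvbdkc'
String 2: 'yjifdkc'
Compare each position: pos 0: 'y'=='y', pos 1: 'j'=='j', pos 2: 'v'!='i', pos 3: 'b'!='f', pos 4: 'd'=='d', pos 5: 'k'=='k', pos 6: 'c'=='c'
Differing positions: 2
Hamming distance: 2


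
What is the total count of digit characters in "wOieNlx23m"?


Input string: 'wOieNlx23m'
Operation: count digit characters (0-9)
Scan: 'w', 'O', 'i', 'e', 'N', 'l', 'x', '2'(digit), '3'(digit), 'm'
Digits found: 2
Result: 2


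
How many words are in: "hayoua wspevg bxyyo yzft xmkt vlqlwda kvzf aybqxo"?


Input string: 'hayoua wspevg bxyyo yzft xmkt vlqlwda kvzf aybqxo'
Operation: split by spaces
Words found: 'hayoua', 'wspevg', 'bxyyo', 'yzft', 'xmkt', 'vlqlwda', 'kvzf', 'aybqxo'
Word count: 8


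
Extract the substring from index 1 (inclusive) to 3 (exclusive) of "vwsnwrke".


Input string: 'vwsnwrke'
Operation: slice [1:3]
Extract characters: s[1]='w', s[2]='s'
Result: ws


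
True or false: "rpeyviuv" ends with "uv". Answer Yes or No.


Input string: 'rpeyviuv'
Suffix to check: 'uv'
Last 2 characters of input: 'uv'
Match: True
Result: Yes


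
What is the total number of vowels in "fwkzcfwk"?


Input string: 'fwkzcfwk'
Operation: count vowels (a, e, i, o, u)
Scan: s[0]='f', s[1]='w', s[2]='k', s[3]='z', s[4]='c', s[5]='f', s[6]='w', s[7]='k'
Vowels found: 0
Result: 0


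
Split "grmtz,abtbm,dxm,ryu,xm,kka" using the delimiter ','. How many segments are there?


Input string: 'grmtz,abtbm,dxm,ryu,xm,kka'
Delimiter: ','
Split result: 'grmtz', 'abtbm', 'dxm', 'ryu', 'xm', 'kka'
Number of parts: 6


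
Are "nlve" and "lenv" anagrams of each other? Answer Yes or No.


String 1: 'nlve' -> sorted: 'elnv'
String 2: 'lenv' -> sorted: 'elnv'
Compare sorted forms: 'elnv' == 'elnv'
Anagram: Yes


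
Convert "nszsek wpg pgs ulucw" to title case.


Input string: 'nszsek wpg pgs ulucw'
Operation: capitalize first letter of each word
Word transformations: 'nszsek'->'Nszsek', 'wpg'->'Wpg', 'pgs'->'Pgs', 'ulucw'->'Ulucw'
Result: Nszsek Wpg Pgs Ulucw


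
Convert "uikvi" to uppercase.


Input string: 'uikvi'
Operation: convert each letter to uppercase
Mapping: 'u'->'U', 'i'->'I', 'k'->'K', 'v'->'V', 'i'->'I'
Result: UIKVI


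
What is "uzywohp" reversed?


Input string: 'uzywohp'
Operation: reverse character order
Original order: 'u' -> 'z' -> 'y' -> 'w' -> 'o' -> 'h' -> 'p'
Reversed order: 'p' -> 'h' -> 'o' -> 'w' -> 'y' -> 'z' -> 'u'
Result: phowyzu


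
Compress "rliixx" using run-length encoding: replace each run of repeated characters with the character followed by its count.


Input: 'rliixx'
Operation: identify consecutive runs
Runs: 'r' -> r1, 'l' -> l1, 'ii' -> i2, 'xx' -> x2
Encoded: r1l1i2x2


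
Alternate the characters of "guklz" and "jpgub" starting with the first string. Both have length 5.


String 1: 'guklz'
String 2: 'jpgub'
Operation: alternate characters
Pairs: 'g'+'j', 'u'+'p', 'k'+'g', 'l'+'u', 'z'+'b'
Result: gjupkgluzb


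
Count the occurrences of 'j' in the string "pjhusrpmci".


Input string: 'pjhusrpmci'
Target character: 'j'
Scan each position: s[1]='j'
Matches found at indices: 1
Total: 1


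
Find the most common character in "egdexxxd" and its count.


Input: 'egdexxxd'
Operation: tally each character
Counts: 'd':2, 'e':2, 'g':1, 'x':3
Maximum: 'x' appears 3 times


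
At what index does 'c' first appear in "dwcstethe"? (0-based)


Input string: 'dwcstethe'
Target: 'c'
Scanning left to right: s[0]='d', s[1]='w', s[2]='c'
First match at index: 2


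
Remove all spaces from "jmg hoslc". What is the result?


Input string: 'jmg hoslc'
Operation: remove all spaces
Words: 'jmg', 'hoslc'
Join without spaces: jmghoslc


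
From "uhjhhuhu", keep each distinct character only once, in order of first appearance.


Input: 'uhjhhuhu'
Operation: keep first occurrence of each character
Scan: s[0]='u' new -> keep; s[1]='h' new -> keep; s[2]='j' new -> keep; s[3]='h' seen -> skip; s[4]='h' seen -> skip; s[5]='u' seen -> skip; s[6]='h' seen -> skip; s[7]='u' seen -> skip
Result: uhj


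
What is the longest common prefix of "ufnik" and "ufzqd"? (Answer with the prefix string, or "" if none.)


String 1: 'ufnik'
String 2: 'ufzqd'
Compare position by position:
pos 0: 'u' vs 'u' match
pos 1: 'f' vs 'f' match
pos 2: 'n' vs 'z' differ -> stop
Longest common prefix: "uf" (length 2)


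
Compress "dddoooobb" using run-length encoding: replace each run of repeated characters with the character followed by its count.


Input: 'dddoooobb'
Operation: identify consecutive runs
Runs: 'ddd' -> d3, 'oooo' -> o4, 'bb' -> b2
Encoded: d3o4b2


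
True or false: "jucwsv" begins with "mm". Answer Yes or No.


Input string: 'jucwsv'
Prefix to check: 'mm'
First 2 characters of input: 'ju'
Match: False
Result: No


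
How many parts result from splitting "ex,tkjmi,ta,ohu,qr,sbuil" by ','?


Input string: 'ex,tkjmi,ta,ohu,qr,sbuil'
Delimiter: ','
Split result: 'ex', 'tkjmi', 'ta', 'ohu', 'qr', 'sbuil'
Number of parts: 6


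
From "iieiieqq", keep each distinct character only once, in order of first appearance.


Input: 'iieiieqq'
Operation: keep first occurrence of each character
Scan: s[0]='i' new -> keep; s[1]='i' seen -> skip; s[2]='e' new -> keep; s[3]='i' seen -> skip; s[4]='i' seen -> skip; s[5]='e' seen -> skip; s[6]='q' new -> keep; s[7]='q' seen -> skip
Result: ieq


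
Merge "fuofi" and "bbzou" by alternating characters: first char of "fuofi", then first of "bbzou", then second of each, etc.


String 1: 'fuofi'
String 2: 'bbzou'
Operation: alternate characters
Pairs: 'f'+'b', 'u'+'b', 'o'+'z', 'f'+'o', 'i'+'u'
Result: fbubozfoiu
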